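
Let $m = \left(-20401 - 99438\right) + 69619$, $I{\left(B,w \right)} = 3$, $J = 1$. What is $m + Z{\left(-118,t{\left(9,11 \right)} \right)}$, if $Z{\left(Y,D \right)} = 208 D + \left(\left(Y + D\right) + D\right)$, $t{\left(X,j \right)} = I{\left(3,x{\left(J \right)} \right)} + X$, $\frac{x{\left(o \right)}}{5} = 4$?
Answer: $-47818$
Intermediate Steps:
$x{\left(o \right)} = 20$ ($x{\left(o \right)} = 5 \cdot 4 = 20$)
$m = -50220$ ($m = -119839 + 69619 = -50220$)
$t{\left(X,j \right)} = 3 + X$
$Z{\left(Y,D \right)} = Y + 210 D$ ($Z{\left(Y,D \right)} = 208 D + \left(\left(D + Y\right) + D\right) = 208 D + \left(Y + 2 D\right) = Y + 210 D$)
$m + Z{\left(-118,t{\left(9,11 \right)} \right)} = -50220 - \left(118 - 210 \left(3 + 9\right)\right) = -50220 + \left(-118 + 210 \cdot 12\right) = -50220 + \left(-118 + 2520\right) = -50220 + 2402 = -47818$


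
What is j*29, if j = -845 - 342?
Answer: -34423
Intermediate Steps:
j = -1187
j*29 = -1187*29 = -34423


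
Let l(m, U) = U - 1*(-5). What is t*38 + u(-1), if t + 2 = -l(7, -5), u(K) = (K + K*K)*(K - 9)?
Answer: -76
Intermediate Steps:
u(K) = (-9 + K)*(K + K²) (u(K) = (K + K²)*(-9 + K) = (-9 + K)*(K + K²))
l(m, U) = 5 + U (l(m, U) = U + 5 = 5 + U)
t = -2 (t = -2 - (5 - 5) = -2 - 1*0 = -2 + 0 = -2)
t*38 + u(-1) = -2*38 - (-9 + (-1)² - 8*(-1)) = -76 - (-9 + 1 + 8) = -76 - 1*0 = -76 + 0 = -76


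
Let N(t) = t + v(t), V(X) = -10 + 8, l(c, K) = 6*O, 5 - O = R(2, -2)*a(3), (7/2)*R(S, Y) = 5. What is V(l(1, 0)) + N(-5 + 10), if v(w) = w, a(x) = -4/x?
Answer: 8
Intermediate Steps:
R(S, Y) = 10/7 (R(S, Y) = (2/7)*5 = 10/7)
O = 145/21 (O = 5 - 10*(-4/3)/7 = 5 - 10*(-4*1/3)/7 = 5 - 10*(-4)/(7*3) = 5 - 1*(-40/21) = 5 + 40/21 = 145/21 ≈ 6.9048)
l(c, K) = 290/7 (l(c, K) = 6*(145/21) = 290/7)
V(X) = -2
N(t) = 2*t (N(t) = t + t = 2*t)
V(l(1, 0)) + N(-5 + 10) = -2 + 2*(-5 + 10) = -2 + 2*5 = -2 + 10 = 8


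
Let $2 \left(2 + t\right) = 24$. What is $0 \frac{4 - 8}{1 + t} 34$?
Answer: $0$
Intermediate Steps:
$t = 10$ ($t = -2 + \frac{1}{2} \cdot 24 = -2 + 12 = 10$)
$0 \frac{4 - 8}{1 + t} 34 = 0 \frac{4 - 8}{1 + 10} \cdot 34 = 0 \left(- \frac{4}{11}\right) 34 = 0 \cdot 34 = 0$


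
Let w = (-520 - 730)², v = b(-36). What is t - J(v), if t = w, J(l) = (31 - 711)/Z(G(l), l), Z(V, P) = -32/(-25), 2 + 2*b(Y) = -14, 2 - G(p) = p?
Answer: 6252125/4 ≈ 1.5630e+6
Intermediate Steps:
G(p) = 2 - p
b(Y) = -8 (b(Y) = -1 + (½)*(-14) = -1 - 7 = -8)
Z(V, P) = 32/25 (Z(V, P) = -32*(-1/25) = 32/25)
v = -8
w = 1562500 (w = (-1250)² = 1562500)
J(l) = -2125/4 (J(l) = (31 - 711)/(32/25) = -680*25/32 = -2125/4)
t = 1562500
t - J(v) = 1562500 - 1*(-2125/4) = 1562500 + 2125/4 = 6252125/4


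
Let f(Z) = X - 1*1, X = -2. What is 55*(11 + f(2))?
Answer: 440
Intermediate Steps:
f(Z) = -3 (f(Z) = -2 - 1*1 = -2 - 1 = -3)
55*(11 + f(2)) = 55*(11 - 3) = 55*8 = 440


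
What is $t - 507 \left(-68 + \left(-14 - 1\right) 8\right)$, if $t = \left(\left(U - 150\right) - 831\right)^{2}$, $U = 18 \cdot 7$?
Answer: $826341$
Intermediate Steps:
$U = 126$
$t = 731025$ ($t = \left(\left(126 - 150\right) - 831\right)^{2} = \left(-24 - 831\right)^{2} = \left(-855\right)^{2} = 731025$)
$t - 507 \left(-68 + \left(-14 - 1\right) 8\right) = 731025 - 507 \left(-68 + \left(-14 - 1\right) 8\right) = 731025 - 507 \left(-68 - 120\right) = 731025 - 507 \left(-188\right) = 731025 - -95316 = 731025 + 95316 = 826341$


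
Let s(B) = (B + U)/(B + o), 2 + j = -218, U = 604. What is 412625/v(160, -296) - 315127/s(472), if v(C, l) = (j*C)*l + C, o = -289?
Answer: -30043285978063/560561568 ≈ -53595.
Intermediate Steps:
j = -220 (j = -2 - 218 = -220)
v(C, l) = C - 220*C*l (v(C, l) = (-220*C)*l + C = -220*C*l + C = C - 220*C*l)
s(B) = (604 + B)/(-289 + B) (s(B) = (B + 604)/(B - 289) = (604 + B)/(-289 + B))
412625/v(160, -296) - 315127/s(472) = 412625/((160*(1 - 220*(-296)))) - 315127*(-289 + 472)/(604 + 472) = 412625/((160*(1 + 65120))) - 315127/(1076/183) = 412625/((160*65121)) - 315127/((1/183)*1076) = 412625/10419360 - 315127/1076/183 = 412625*(1/10419360) - 315127*183/1076 = 82525/2083872 - 57668241/1076 = -30043285978063/560561568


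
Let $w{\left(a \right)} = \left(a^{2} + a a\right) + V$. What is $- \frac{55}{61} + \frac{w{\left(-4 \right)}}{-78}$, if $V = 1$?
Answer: $- \frac{2101}{1586} \approx -1.3247$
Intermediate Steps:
$w{\left(a \right)} = 1 + 2 a^{2}$ ($w{\left(a \right)} = \left(a^{2} + a a\right) + 1 = \left(a^{2} + a^{2}\right) + 1 = 2 a^{2} + 1 = 1 + 2 a^{2}$)
$- \frac{55}{61} + \frac{w{\left(-4 \right)}}{-78} = - \frac{55}{61} + \frac{1 + 2 \left(-4\right)^{2}}{-78} = \left(-55\right) \frac{1}{61} + \left(1 + 2 \cdot 16\right) \left(- \frac{1}{78}\right) = - \frac{55}{61} + \left(1 + 32\right) \left(- \frac{1}{78}\right) = - \frac{55}{61} + 33 \left(- \frac{1}{78}\right) = - \frac{55}{61} - \frac{11}{26} = - \frac{2101}{1586}$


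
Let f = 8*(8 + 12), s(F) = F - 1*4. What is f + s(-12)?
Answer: 144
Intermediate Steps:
s(F) = -4 + F (s(F) = F - 4 = -4 + F)
f = 160 (f = 8*20 = 160)
f + s(-12) = 160 + (-4 - 12) = 160 - 16 = 144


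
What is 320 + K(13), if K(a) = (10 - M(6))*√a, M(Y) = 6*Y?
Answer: 320 - 26*√13 ≈ 226.26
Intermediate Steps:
K(a) = -26*√a (K(a) = (10 - 6*6)*√a = (10 - 1*36)*√a = (10 - 36)*√a = -26*√a)
320 + K(13) = 320 - 26*√13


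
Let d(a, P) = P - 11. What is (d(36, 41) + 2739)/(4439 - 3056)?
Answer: 923/461 ≈ 2.0022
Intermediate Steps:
d(a, P) = -11 + P
(d(36, 41) + 2739)/(4439 - 3056) = ((-11 + 41) + 2739)/(4439 - 3056) = (30 + 2739)/1383 = 2769*(1/1383) = 923/461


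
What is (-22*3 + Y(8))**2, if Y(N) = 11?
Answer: 3025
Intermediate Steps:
(-22*3 + Y(8))**2 = (-22*3 + 11)**2 = (-66 + 11)**2 = (-55)**2 = 3025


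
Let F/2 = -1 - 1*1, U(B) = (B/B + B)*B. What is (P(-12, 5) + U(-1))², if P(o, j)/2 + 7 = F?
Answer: 484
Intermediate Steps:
U(B) = B*(1 + B) (U(B) = (1 + B)*B = B*(1 + B))
F = -4 (F = 2*(-1 - 1*1) = 2*(-1 - 1) = 2*(-2) = -4)
P(o, j) = -22 (P(o, j) = -14 + 2*(-4) = -14 - 8 = -22)
(P(-12, 5) + U(-1))² = (-22 - (1 - 1))² = (-22 - 1*0)² = (-22 + 0)² = (-22)² = 484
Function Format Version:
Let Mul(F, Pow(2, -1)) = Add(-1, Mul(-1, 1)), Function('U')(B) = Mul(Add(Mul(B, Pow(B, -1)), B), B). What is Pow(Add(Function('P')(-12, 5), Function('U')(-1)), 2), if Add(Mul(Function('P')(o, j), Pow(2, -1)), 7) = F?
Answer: 484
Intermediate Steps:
Function('U')(B) = Mul(B, Add(1, B)) (Function('U')(B) = Mul(Add(1, B), B) = Mul(B, Add(1, B)))
F = -4 (F = Mul(2, Add(-1, Mul(-1, 1))) = Mul(2, Add(-1, -1)) = Mul(2, -2) = -4)
Function('P')(o, j) = -22 (Function('P')(o, j) = Add(-14, Mul(2, -4)) = Add(-14, -8) = -22)
Pow(Add(Function('P')(-12, 5), Function('U')(-1)), 2) = Pow(Add(-22, Mul(-1, Add(1, -1))), 2) = Pow(Add(-22, Mul(-1, 0)), 2) = Pow(Add(-22, 0), 2) = Pow(-22, 2) = 484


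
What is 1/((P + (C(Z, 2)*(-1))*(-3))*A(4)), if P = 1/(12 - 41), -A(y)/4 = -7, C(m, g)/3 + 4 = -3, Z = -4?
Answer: -29/51184 ≈ -0.00056658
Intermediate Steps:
C(m, g) = -21 (C(m, g) = -12 + 3*(-3) = -12 - 9 = -21)
A(y) = 28 (A(y) = -4*(-7) = 28)
P = -1/29 (P = 1/(-29) = -1/29 ≈ -0.034483)
1/((P + (C(Z, 2)*(-1))*(-3))*A(4)) = 1/((-1/29 - 21*(-1)*(-3))*28) = 1/((-1/29 + 21*(-3))*28) = 1/((-1/29 - 63)*28) = 1/(-1828/29*28) = 1/(-51184/29) = -29/51184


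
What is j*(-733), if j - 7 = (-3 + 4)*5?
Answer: -8796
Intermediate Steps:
j = 12 (j = 7 + (-3 + 4)*5 = 7 + 1*5 = 7 + 5 = 12)
j*(-733) = 12*(-733) = -8796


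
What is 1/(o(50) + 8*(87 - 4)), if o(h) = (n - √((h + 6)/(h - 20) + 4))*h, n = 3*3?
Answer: 1671/1839494 + 5*√330/919747 ≈ 0.0010072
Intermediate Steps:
n = 9
o(h) = h*(9 - √(4 + (6 + h)/(-20 + h))) (o(h) = (9 - √((h + 6)/(h - 20) + 4))*h = (9 - √((6 + h)/(-20 + h) + 4))*h = (9 - √(4 + (6 + h)/(-20 + h)))*h = h*(9 - √(4 + (6 + h)/(-20 + h))))
1/(o(50) + 8*(87 - 4)) = 1/(50*(9 - √((-74 + 5*50)/(-20 + 50))) + 8*(87 - 4)) = 1/(50*(9 - √((-74 + 250)/30)) + 8*83) = 1/(50*(9 - √((1/30)*176)) + 664) = 1/(50*(9 - √(88/15)) + 664) = 1/(50*(9 - 2*√330/15) + 664) = 1/((450 - 20*√330/3) + 664) = 1/(1114 - 20*√330/3)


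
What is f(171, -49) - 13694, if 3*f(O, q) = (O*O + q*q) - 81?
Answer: -9521/3 ≈ -3173.7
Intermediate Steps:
f(O, q) = -27 + O**2/3 + q**2/3 (f(O, q) = ((O*O + q*q) - 81)/3 = ((O**2 + q**2) - 81)/3 = (-81 + O**2 + q**2)/3 = -27 + O**2/3 + q**2/3)
f(171, -49) - 13694 = (-27 + (1/3)*171**2 + (1/3)*(-49)**2) - 13694 = (-27 + (1/3)*29241 + (1/3)*2401) - 13694 = (-27 + 9747 + 2401/3) - 13694 = 31561/3 - 13694 = -9521/3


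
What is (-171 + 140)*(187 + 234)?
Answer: -13051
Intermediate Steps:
(-171 + 140)*(187 + 234) = -31*421 = -13051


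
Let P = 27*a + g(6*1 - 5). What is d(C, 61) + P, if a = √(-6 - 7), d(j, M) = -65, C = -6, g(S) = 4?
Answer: -61 + 27*I*√13 ≈ -61.0 + 97.35*I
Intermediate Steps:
a = I*√13 (a = √(-13) = I*√13 ≈ 3.6056*I)
P = 4 + 27*I*√13 (P = 27*(I*√13) + 4 = 27*I*√13 + 4 = 4 + 27*I*√13 ≈ 4.0 + 97.35*I)
d(C, 61) + P = -65 + (4 + 27*I*√13) = -61 + 27*I*√13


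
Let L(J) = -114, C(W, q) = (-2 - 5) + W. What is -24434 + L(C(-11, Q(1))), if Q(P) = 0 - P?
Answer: -24548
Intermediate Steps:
Q(P) = -P
C(W, q) = -7 + W
-24434 + L(C(-11, Q(1))) = -24434 - 114 = -24548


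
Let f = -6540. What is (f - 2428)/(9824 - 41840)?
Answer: 1121/4002 ≈ 0.28011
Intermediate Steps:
(f - 2428)/(9824 - 41840) = (-6540 - 2428)/(9824 - 41840) = -8968/(-32016) = -8968*(-1/32016) = 1121/4002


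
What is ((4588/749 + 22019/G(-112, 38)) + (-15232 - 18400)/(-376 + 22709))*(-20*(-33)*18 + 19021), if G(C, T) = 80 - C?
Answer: 11839949741716135/3211664064 ≈ 3.6865e+6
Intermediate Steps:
((4588/749 + 22019/G(-112, 38)) + (-15232 - 18400)/(-376 + 22709))*(-20*(-33)*18 + 19021) = ((4588/749 + 22019/(80 - 1*(-112))) + (-15232 - 18400)/(-376 + 22709))*(-20*(-33)*18 + 19021) = ((4588*(1/749) + 22019/(80 + 112)) - 33632/22333)*(660*18 + 19021) = ((4588/749 + 22019/192) - 33632*1/22333)*(11880 + 19021) = ((4588/749 + 22019*(1/192)) - 33632/22333)*30901 = ((4588/749 + 22019/192) - 33632/22333)*30901 = (17373127/143808 - 33632/22333)*30901 = (383157494635/3211664064)*30901 = 11839949741716135/3211664064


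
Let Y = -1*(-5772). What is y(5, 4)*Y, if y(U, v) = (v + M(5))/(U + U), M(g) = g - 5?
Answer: 11544/5 ≈ 2308.8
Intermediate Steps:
M(g) = -5 + g
y(U, v) = v/(2*U) (y(U, v) = (v + (-5 + 5))/(U + U) = (v + 0)/((2*U)) = v*(1/(2*U)) = v/(2*U))
Y = 5772
y(5, 4)*Y = ((½)*4/5)*5772 = ((½)*4*(⅕))*5772 = (⅖)*5772 = 11544/5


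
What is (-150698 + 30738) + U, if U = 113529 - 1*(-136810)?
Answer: 130379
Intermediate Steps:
U = 250339 (U = 113529 + 136810 = 250339)
(-150698 + 30738) + U = (-150698 + 30738) + 250339 = -119960 + 250339 = 130379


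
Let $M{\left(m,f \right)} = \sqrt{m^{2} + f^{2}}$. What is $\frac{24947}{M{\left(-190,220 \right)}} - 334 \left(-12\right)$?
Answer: $4008 + \frac{1919 \sqrt{5}}{50} \approx 4093.8$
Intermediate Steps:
$M{\left(m,f \right)} = \sqrt{f^{2} + m^{2}}$
$\frac{24947}{M{\left(-190,220 \right)}} - 334 \left(-12\right) = \frac{24947}{\sqrt{220^{2} + \left(-190\right)^{2}}} - 334 \left(-12\right) = \frac{24947}{\sqrt{48400 + 36100}} - -4008 = \frac{24947}{\sqrt{84500}} + 4008 = \frac{24947}{130 \sqrt{5}} + 4008 = 24947 \frac{\sqrt{5}}{650} + 4008 = \frac{1919 \sqrt{5}}{50} + 4008 = 4008 + \frac{1919 \sqrt{5}}{50}$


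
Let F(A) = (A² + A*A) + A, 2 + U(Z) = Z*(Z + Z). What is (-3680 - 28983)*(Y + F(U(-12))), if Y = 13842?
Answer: -5804868360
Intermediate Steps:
U(Z) = -2 + 2*Z² (U(Z) = -2 + Z*(Z + Z) = -2 + Z*(2*Z) = -2 + 2*Z²)
F(A) = A + 2*A² (F(A) = (A² + A²) + A = 2*A² + A = A + 2*A²)
(-3680 - 28983)*(Y + F(U(-12))) = (-3680 - 28983)*(13842 + (-2 + 2*(-12)²)*(1 + 2*(-2 + 2*(-12)²))) = -32663*(13842 + (-2 + 2*144)*(1 + 2*(-2 + 2*144))) = -32663*(13842 + (-2 + 288)*(1 + 2*(-2 + 288))) = -32663*(13842 + 286*(1 + 2*286)) = -32663*(13842 + 286*(1 + 572)) = -32663*(13842 + 286*573) = -32663*(13842 + 163878) = -32663*177720 = -5804868360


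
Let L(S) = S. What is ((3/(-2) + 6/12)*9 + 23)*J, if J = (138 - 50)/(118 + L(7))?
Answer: 1232/125 ≈ 9.8560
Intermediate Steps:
J = 88/125 (J = (138 - 50)/(118 + 7) = 88/125 ≈ 0.70400)
((3/(-2) + 6/12)*9 + 23)*J = ((3/(-2) + 6/12)*9 + 23)*(88/125) = ((3*(-½) + 6*(1/12))*9 + 23)*(88/125) = ((-3/2 + ½)*9 + 23)*(88/125) = (-1*9 + 23)*(88/125) = (-9 + 23)*(88/125) = 14*(88/125) = 1232/125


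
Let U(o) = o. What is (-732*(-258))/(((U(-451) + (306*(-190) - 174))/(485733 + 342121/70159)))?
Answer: -6436001654003808/4122893635 ≈ -1.5610e+6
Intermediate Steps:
(-732*(-258))/(((U(-451) + (306*(-190) - 174))/(485733 + 342121/70159))) = (-732*(-258))/(((-451 + (306*(-190) - 174))/(485733 + 342121/70159))) = 188856/(((-451 + (-58140 - 174))/(485733 + 342121*(1/70159)))) = 188856/(((-451 - 58314)/(485733 + 342121/70159))) = 188856/((-58765/34078883668/70159)) = 188856/((-58765*70159/34078883668)) = 188856/(-4122893635/34078883668) = 188856*(-34078883668/4122893635) = -6436001654003808/4122893635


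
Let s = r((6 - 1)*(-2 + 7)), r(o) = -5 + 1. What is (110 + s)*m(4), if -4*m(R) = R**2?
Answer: -424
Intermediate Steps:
r(o) = -4
s = -4
m(R) = -R**2/4
(110 + s)*m(4) = (110 - 4)*(-1/4*4**2) = 106*(-1/4*16) = 106*(-4) = -424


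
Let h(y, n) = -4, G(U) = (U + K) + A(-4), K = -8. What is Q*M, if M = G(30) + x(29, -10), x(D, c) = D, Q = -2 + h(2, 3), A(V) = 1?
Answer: -312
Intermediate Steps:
G(U) = -7 + U (G(U) = (U - 8) + 1 = (-8 + U) + 1 = -7 + U)
Q = -6 (Q = -2 - 4 = -6)
M = 52 (M = (-7 + 30) + 29 = 23 + 29 = 52)
Q*M = -6*52 = -312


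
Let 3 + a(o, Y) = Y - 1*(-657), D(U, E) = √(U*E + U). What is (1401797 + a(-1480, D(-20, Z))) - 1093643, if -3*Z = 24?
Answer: 308808 + 2*√35 ≈ 3.0882e+5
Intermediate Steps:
Z = -8 (Z = -⅓*24 = -8)
D(U, E) = √(U + E*U) (D(U, E) = √(E*U + U) = √(U + E*U))
a(o, Y) = 654 + Y (a(o, Y) = -3 + (Y - 1*(-657)) = -3 + (Y + 657) = -3 + (657 + Y) = 654 + Y)
(1401797 + a(-1480, D(-20, Z))) - 1093643 = (1401797 + (654 + √(-20*(1 - 8)))) - 1093643 = (1401797 + (654 + √(-20*(-7)))) - 1093643 = (1401797 + (654 + √140)) - 1093643 = (1401797 + (654 + 2*√35)) - 1093643 = (1402451 + 2*√35) - 1093643 = 308808 + 2*√35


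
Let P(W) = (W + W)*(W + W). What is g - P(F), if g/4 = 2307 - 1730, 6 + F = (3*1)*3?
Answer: 2272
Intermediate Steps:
F = 3 (F = -6 + (3*1)*3 = -6 + 3*3 = -6 + 9 = 3)
P(W) = 4*W² (P(W) = (2*W)*(2*W) = 4*W²)
g = 2308 (g = 4*(2307 - 1730) = 4*577 = 2308)
g - P(F) = 2308 - 4*3² = 2308 - 4*9 = 2308 - 1*36 = 2308 - 36 = 2272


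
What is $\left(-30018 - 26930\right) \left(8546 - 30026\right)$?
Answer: $1223243040$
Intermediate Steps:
$\left(-30018 - 26930\right) \left(8546 - 30026\right) = \left(-56948\right) \left(-21480\right) = 1223243040$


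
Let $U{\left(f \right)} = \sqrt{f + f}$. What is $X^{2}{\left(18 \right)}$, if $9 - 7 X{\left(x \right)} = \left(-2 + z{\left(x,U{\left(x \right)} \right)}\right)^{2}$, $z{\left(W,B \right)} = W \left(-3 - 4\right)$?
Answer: $\frac{268140625}{49} \approx 5.4723 \cdot 10^{6}$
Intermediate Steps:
$U{\left(f \right)} = \sqrt{2} \sqrt{f}$ ($U{\left(f \right)} = \sqrt{2 f} = \sqrt{2} \sqrt{f}$)
$z{\left(W,B \right)} = - 7 W$ ($z{\left(W,B \right)} = W \left(-7\right) = - 7 W$)
$X{\left(x \right)} = \frac{9}{7} - \frac{\left(-2 - 7 x\right)^{2}}{7}$
$X^{2}{\left(18 \right)} = \left(\frac{9}{7} - \frac{\left(2 + 7 \cdot 18\right)^{2}}{7}\right)^{2} = \left(\frac{9}{7} - \frac{\left(2 + 126\right)^{2}}{7}\right)^{2} = \left(\frac{9}{7} - \frac{128^{2}}{7}\right)^{2} = \left(\frac{9}{7} - \frac{16384}{7}\right)^{2} = \left(- \frac{16375}{7}\right)^{2} = \frac{268140625}{49}$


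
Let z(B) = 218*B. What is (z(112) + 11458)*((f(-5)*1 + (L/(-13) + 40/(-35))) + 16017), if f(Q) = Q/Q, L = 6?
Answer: 52286068008/91 ≈ 5.7457e+8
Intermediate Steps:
f(Q) = 1
(z(112) + 11458)*((f(-5)*1 + (L/(-13) + 40/(-35))) + 16017) = (218*112 + 11458)*((1*1 + (6/(-13) + 40/(-35))) + 16017) = (24416 + 11458)*((1 + (6*(-1/13) + 40*(-1/35))) + 16017) = 35874*((1 + (-6/13 - 8/7)) + 16017) = 35874*((1 - 146/91) + 16017) = 35874*(-55/91 + 16017) = 35874*(1457492/91) = 52286068008/91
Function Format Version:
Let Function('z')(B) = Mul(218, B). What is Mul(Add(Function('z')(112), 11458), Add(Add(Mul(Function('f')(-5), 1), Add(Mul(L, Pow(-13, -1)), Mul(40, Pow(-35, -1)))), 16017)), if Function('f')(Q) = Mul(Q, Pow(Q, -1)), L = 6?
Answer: Rational(52286068008, 91) ≈ 5.7457e+8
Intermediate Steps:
Function('f')(Q) = 1
Mul(Add(Function('z')(112), 11458), Add(Add(Mul(Function('f')(-5), 1), Add(Mul(L, Pow(-13, -1)), Mul(40, Pow(-35, -1)))), 16017)) = Mul(Add(Mul(218, 112), 11458), Add(Add(Mul(1, 1), Add(Mul(6, Pow(-13, -1)), Mul(40, Pow(-35, -1)))), 16017)) = Mul(Add(24416, 11458), Add(Add(1, Add(Mul(6, Rational(-1, 13)), Mul(40, Rational(-1, 35)))), 16017)) = Mul(35874, Add(Add(1, Add(Rational(-6, 13), Rational(-8, 7))), 16017)) = Mul(35874, Add(Add(1, Rational(-146, 91)), 16017)) = Mul(35874, Add(Rational(-55, 91), 16017)) = Mul(35874, Rational(1457492, 91)) = Rational(52286068008, 91)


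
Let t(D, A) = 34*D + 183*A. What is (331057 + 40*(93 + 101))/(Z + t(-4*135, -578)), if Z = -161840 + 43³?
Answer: -338817/206467 ≈ -1.6410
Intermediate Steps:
Z = -82333 (Z = -161840 + 79507 = -82333)
(331057 + 40*(93 + 101))/(Z + t(-4*135, -578)) = (331057 + 40*(93 + 101))/(-82333 + (34*(-4*135) + 183*(-578))) = (331057 + 40*194)/(-82333 + (34*(-540) - 105774)) = (331057 + 7760)/(-82333 + (-18360 - 105774)) = 338817/(-82333 - 124134) = 338817/(-206467) = 338817*(-1/206467) = -338817/206467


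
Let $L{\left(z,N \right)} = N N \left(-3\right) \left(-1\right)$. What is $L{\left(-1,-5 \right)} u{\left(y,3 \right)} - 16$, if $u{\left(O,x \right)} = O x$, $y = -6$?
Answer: $-1366$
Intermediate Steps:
$L{\left(z,N \right)} = 3 N^{2}$ ($L{\left(z,N \right)} = N^{2} \left(-3\right) \left(-1\right) = - 3 N^{2} \left(-1\right) = 3 N^{2}$)
$L{\left(-1,-5 \right)} u{\left(y,3 \right)} - 16 = 3 \left(-5\right)^{2} \left(\left(-6\right) 3\right) - 16 = 3 \cdot 25 \left(-18\right) - 16 = 75 \left(-18\right) - 16 = -1350 - 16 = -1366$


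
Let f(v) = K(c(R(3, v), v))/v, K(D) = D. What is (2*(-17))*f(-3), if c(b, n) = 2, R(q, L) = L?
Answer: 68/3 ≈ 22.667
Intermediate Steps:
f(v) = 2/v
(2*(-17))*f(-3) = (2*(-17))*(2/(-3)) = -68*(-1)/3 = -34*(-⅔) = 68/3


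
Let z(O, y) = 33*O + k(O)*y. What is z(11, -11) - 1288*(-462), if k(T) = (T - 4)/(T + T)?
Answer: 1190831/2 ≈ 5.9542e+5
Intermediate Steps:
k(T) = (-4 + T)/(2*T) (k(T) = (-4 + T)/((2*T)) = (-4 + T)*(1/(2*T)) = (-4 + T)/(2*T))
z(O, y) = 33*O + y*(-4 + O)/(2*O) (z(O, y) = 33*O + ((-4 + O)/(2*O))*y = 33*O + y*(-4 + O)/(2*O))
z(11, -11) - 1288*(-462) = ((1/2)*(-11) + 33*11 - 2*(-11)/11) - 1288*(-462) = (-11/2 + 363 - 2*(-11)*1/11) + 595056 = (-11/2 + 363 + 2) + 595056 = 719/2 + 595056 = 1190831/2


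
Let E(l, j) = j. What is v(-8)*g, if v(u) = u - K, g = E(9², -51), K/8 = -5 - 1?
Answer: -2040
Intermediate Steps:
K = -48 (K = 8*(-5 - 1) = 8*(-6) = -48)
g = -51
v(u) = 48 + u (v(u) = u - 1*(-48) = u + 48 = 48 + u)
v(-8)*g = (48 - 8)*(-51) = 40*(-51) = -2040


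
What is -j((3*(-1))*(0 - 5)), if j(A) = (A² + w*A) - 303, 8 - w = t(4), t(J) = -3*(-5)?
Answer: 183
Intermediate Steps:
t(J) = 15
w = -7 (w = 8 - 1*15 = 8 - 15 = -7)
j(A) = -303 + A² - 7*A (j(A) = (A² - 7*A) - 303 = -303 + A² - 7*A)
-j((3*(-1))*(0 - 5)) = -(-303 + ((3*(-1))*(0 - 5))² - 7*3*(-1)*(0 - 5)) = -(-303 + (-3*(-5))² - (-21)*(-5)) = -(-303 + 15² - 7*15) = -(-303 + 225 - 105) = -1*(-183) = 183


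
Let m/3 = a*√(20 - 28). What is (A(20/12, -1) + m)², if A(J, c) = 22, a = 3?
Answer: -164 + 792*I*√2 ≈ -164.0 + 1120.1*I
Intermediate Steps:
m = 18*I*√2 (m = 3*(3*√(20 - 28)) = 3*(3*√(-8)) = 3*(3*(2*I*√2)) = 3*(6*I*√2) = 18*I*√2 ≈ 25.456*I)
(A(20/12, -1) + m)² = (22 + 18*I*√2)²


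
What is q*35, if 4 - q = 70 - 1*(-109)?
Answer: -6125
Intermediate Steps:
q = -175 (q = 4 - (70 - 1*(-109)) = 4 - (70 + 109) = 4 - 1*179 = 4 - 179 = -175)
q*35 = -175*35 = -6125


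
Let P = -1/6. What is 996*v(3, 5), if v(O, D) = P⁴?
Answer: 83/108 ≈ 0.76852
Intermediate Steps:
P = -⅙ (P = -1*⅙ = -⅙ ≈ -0.16667)
v(O, D) = 1/1296 (v(O, D) = (-⅙)⁴ = 1/1296)
996*v(3, 5) = 996*(1/1296) = 83/108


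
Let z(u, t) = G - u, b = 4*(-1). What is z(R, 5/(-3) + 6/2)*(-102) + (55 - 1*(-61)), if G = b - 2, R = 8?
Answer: 1544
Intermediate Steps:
b = -4
G = -6 (G = -4 - 2 = -6)
z(u, t) = -6 - u
z(R, 5/(-3) + 6/2)*(-102) + (55 - 1*(-61)) = (-6 - 1*8)*(-102) + (55 - 1*(-61)) = (-6 - 8)*(-102) + (55 + 61) = -14*(-102) + 116 = 1428 + 116 = 1544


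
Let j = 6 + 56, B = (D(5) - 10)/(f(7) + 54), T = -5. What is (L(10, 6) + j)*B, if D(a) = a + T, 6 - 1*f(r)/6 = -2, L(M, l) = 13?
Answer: -125/17 ≈ -7.3529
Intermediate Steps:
f(r) = 48 (f(r) = 36 - 6*(-2) = 36 + 12 = 48)
D(a) = -5 + a (D(a) = a - 5 = -5 + a)
B = -5/51 (B = ((-5 + 5) - 10)/(48 + 54) = (0 - 10)/102 = -10*1/102 = -5/51 ≈ -0.098039)
j = 62
(L(10, 6) + j)*B = (13 + 62)*(-5/51) = 75*(-5/51) = -125/17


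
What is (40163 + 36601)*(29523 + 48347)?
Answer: 5977612680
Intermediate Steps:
(40163 + 36601)*(29523 + 48347) = 76764*77870 = 5977612680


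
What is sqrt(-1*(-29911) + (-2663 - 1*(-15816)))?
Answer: 2*sqrt(10766) ≈ 207.52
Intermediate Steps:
sqrt(-1*(-29911) + (-2663 - 1*(-15816))) = sqrt(29911 + (-2663 + 15816)) = sqrt(29911 + 13153) = sqrt(43064) = 2*sqrt(10766)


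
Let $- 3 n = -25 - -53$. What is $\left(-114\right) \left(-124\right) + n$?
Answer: $\frac{42380}{3} \approx 14127.0$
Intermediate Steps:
$n = - \frac{28}{3}$ ($n = - \frac{-25 - -53}{3} = - \frac{-25 + 53}{3} = \left(- \frac{1}{3}\right) 28 = - \frac{28}{3} \approx -9.3333$)
$\left(-114\right) \left(-124\right) + n = \left(-114\right) \left(-124\right) - \frac{28}{3} = 14136 - \frac{28}{3} = \frac{42380}{3}$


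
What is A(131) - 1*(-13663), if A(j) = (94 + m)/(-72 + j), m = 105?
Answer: 806316/59 ≈ 13666.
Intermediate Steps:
A(j) = 199/(-72 + j) (A(j) = (94 + 105)/(-72 + j) = 199/(-72 + j))
A(131) - 1*(-13663) = 199/(-72 + 131) - 1*(-13663) = 199/59 + 13663 = 806316/59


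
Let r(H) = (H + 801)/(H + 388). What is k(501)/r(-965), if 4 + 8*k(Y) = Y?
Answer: 286769/1312 ≈ 218.57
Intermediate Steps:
r(H) = (801 + H)/(388 + H)
k(Y) = -½ + Y/8
k(501)/r(-965) = (-½ + (⅛)*501)/(((801 - 965)/(388 - 965))) = (-½ + 501/8)/((-164/(-577))) = 497/(8*((-1/577*(-164)))) = 497/(8*(164/577)) = (497/8)*(577/164) = 286769/1312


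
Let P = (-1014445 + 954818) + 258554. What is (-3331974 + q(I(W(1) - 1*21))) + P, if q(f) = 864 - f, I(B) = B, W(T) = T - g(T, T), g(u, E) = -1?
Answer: -3132164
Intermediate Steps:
W(T) = 1 + T (W(T) = T - 1*(-1) = T + 1 = 1 + T)
P = 198927 (P = -59627 + 258554 = 198927)
(-3331974 + q(I(W(1) - 1*21))) + P = (-3331974 + (864 - ((1 + 1) - 1*21))) + 198927 = (-3331974 + (864 - (2 - 21))) + 198927 = (-3331974 + (864 - 1*(-19))) + 198927 = (-3331974 + (864 + 19)) + 198927 = (-3331974 + 883) + 198927 = -3331091 + 198927 = -3132164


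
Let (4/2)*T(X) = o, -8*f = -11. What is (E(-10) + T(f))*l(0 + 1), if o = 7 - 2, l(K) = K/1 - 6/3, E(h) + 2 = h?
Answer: 19/2 ≈ 9.5000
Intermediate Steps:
f = 11/8 (f = -⅛*(-11) = 11/8 ≈ 1.3750)
E(h) = -2 + h
l(K) = -2 + K (l(K) = K*1 - 6*⅓ = K - 2 = -2 + K)
o = 5
T(X) = 5/2 (T(X) = (½)*5 = 5/2)
(E(-10) + T(f))*l(0 + 1) = ((-2 - 10) + 5/2)*(-2 + (0 + 1)) = (-12 + 5/2)*(-2 + 1) = -19/2*(-1) = 19/2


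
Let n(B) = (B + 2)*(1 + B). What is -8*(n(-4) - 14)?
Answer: 64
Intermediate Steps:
n(B) = (1 + B)*(2 + B) (n(B) = (2 + B)*(1 + B) = (1 + B)*(2 + B))
-8*(n(-4) - 14) = -8*((2 + (-4)**2 + 3*(-4)) - 14) = -8*((2 + 16 - 12) - 14) = -8*(6 - 14) = -8*(-8) = 64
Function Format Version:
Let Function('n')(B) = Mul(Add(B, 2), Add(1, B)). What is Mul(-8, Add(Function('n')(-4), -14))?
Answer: 64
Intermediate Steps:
Function('n')(B) = Mul(Add(1, B), Add(2, B)) (Function('n')(B) = Mul(Add(2, B), Add(1, B)) = Mul(Add(1, B), Add(2, B)))
Mul(-8, Add(Function('n')(-4), -14)) = Mul(-8, Add(Add(2, Pow(-4, 2), Mul(3, -4)), -14)) = Mul(-8, Add(Add(2, 16, -12), -14)) = Mul(-8, Add(6, -14)) = Mul(-8, -8) = 64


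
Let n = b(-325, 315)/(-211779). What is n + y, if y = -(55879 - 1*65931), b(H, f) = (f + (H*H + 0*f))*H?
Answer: 2163233008/211779 ≈ 10215.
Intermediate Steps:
b(H, f) = H*(f + H²) (b(H, f) = (f + (H² + 0))*H = (f + H²)*H = H*(f + H²))
n = 34430500/211779 (n = -325*(315 + (-325)²)/(-211779) = -325*(315 + 105625)*(-1/211779) = -325*105940*(-1/211779) = -34430500*(-1/211779) = 34430500/211779 ≈ 162.58)
y = 10052 (y = -(55879 - 65931) = -1*(-10052) = 10052)
n + y = 34430500/211779 + 10052 = 2163233008/211779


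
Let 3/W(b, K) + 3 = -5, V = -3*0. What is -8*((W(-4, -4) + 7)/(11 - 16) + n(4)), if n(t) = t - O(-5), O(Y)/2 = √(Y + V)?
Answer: -107/5 + 16*I*√5 ≈ -21.4 + 35.777*I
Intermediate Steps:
V = 0
W(b, K) = -3/8 (W(b, K) = 3/(-3 - 5) = 3/(-8) = 3*(-⅛) = -3/8)
O(Y) = 2*√Y (O(Y) = 2*√(Y + 0) = 2*√Y)
n(t) = t - 2*I*√5 (n(t) = t - 2*√(-5) = t - 2*I*√5)
-8*((W(-4, -4) + 7)/(11 - 16) + n(4)) = -8*((-3/8 + 7)/(11 - 16) + (4 - 2*I*√5)) = -8*((53/8)/(-5) + (4 - 2*I*√5)) = -8*((53/8)*(-⅕) + (4 - 2*I*√5)) = -8*(-53/40 + (4 - 2*I*√5)) = -8*(107/40 - 2*I*√5) = -107/5 + 16*I*√5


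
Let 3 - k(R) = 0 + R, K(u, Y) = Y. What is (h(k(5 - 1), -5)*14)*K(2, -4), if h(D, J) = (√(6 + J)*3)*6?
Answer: -1008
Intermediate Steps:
k(R) = 3 - R (k(R) = 3 - (0 + R) = 3 - R)
h(D, J) = 18*√(6 + J) (h(D, J) = (3*√(6 + J))*6 = 18*√(6 + J))
(h(k(5 - 1), -5)*14)*K(2, -4) = ((18*√(6 - 5))*14)*(-4) = ((18*√1)*14)*(-4) = ((18*1)*14)*(-4) = (18*14)*(-4) = 252*(-4) = -1008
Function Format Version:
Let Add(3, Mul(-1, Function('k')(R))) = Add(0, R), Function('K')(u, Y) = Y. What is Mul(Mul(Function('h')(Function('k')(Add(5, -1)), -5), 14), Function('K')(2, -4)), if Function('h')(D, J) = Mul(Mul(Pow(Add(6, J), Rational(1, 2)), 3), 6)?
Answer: -1008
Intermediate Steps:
Function('k')(R) = Add(3, Mul(-1, R)) (Function('k')(R) = Add(3, Mul(-1, Add(0, R))) = Add(3, Mul(-1, R)))
Function('h')(D, J) = Mul(18, Pow(Add(6, J), Rational(1, 2))) (Function('h')(D, J) = Mul(Mul(3, Pow(Add(6, J), Rational(1, 2))), 6) = Mul(18, Pow(Add(6, J), Rational(1, 2))))
Mul(Mul(Function('h')(Function('k')(Add(5, -1)), -5), 14), Function('K')(2, -4)) = Mul(Mul(Mul(18, Pow(Add(6, -5), Rational(1, 2))), 14), -4) = Mul(Mul(Mul(18, Pow(1, Rational(1, 2))), 14), -4) = Mul(Mul(Mul(18, 1), 14), -4) = Mul(Mul(18, 14), -4) = Mul(252, -4) = -1008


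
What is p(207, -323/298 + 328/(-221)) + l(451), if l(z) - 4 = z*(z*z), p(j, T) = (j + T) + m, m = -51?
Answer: 6041418327311/65858 ≈ 9.1734e+7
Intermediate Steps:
p(j, T) = -51 + T + j (p(j, T) = (j + T) - 51 = (T + j) - 51 = -51 + T + j)
l(z) = 4 + z³ (l(z) = 4 + z*(z*z) = 4 + z*z² = 4 + z³)
p(207, -323/298 + 328/(-221)) + l(451) = (-51 + (-323/298 + 328/(-221)) + 207) + (4 + 451³) = (-51 + (-323*1/298 + 328*(-1/221)) + 207) + (4 + 91733851) = (-51 + (-323/298 - 328/221) + 207) + 91733855 = (-51 - 169127/65858 + 207) + 91733855 = 10104721/65858 + 91733855 = 6041418327311/65858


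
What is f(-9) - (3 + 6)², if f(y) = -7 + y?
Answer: -97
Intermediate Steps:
f(-9) - (3 + 6)² = (-7 - 9) - (3 + 6)² = -16 - 1*9² = -16 - 1*81 = -16 - 81 = -97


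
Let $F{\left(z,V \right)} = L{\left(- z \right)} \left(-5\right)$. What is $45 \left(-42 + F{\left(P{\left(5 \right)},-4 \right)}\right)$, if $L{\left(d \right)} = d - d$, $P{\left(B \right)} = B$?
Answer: $-1890$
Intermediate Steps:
$L{\left(d \right)} = 0$
$F{\left(z,V \right)} = 0$ ($F{\left(z,V \right)} = 0 \left(-5\right) = 0$)
$45 \left(-42 + F{\left(P{\left(5 \right)},-4 \right)}\right) = 45 \left(-42 + 0\right) = 45 \left(-42\right) = -1890$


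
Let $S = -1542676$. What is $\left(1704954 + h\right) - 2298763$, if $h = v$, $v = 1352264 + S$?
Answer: $-784221$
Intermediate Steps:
$v = -190412$ ($v = 1352264 - 1542676 = -190412$)
$h = -190412$
$\left(1704954 + h\right) - 2298763 = \left(1704954 - 190412\right) - 2298763 = 1514542 - 2298763 = -784221$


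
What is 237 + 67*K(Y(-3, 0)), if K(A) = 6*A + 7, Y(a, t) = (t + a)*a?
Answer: 4324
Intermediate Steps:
Y(a, t) = a*(a + t) (Y(a, t) = (a + t)*a = a*(a + t))
K(A) = 7 + 6*A
237 + 67*K(Y(-3, 0)) = 237 + 67*(7 + 6*(-3*(-3 + 0))) = 237 + 67*(7 + 6*(-3*(-3))) = 237 + 67*(7 + 6*9) = 237 + 67*(7 + 54) = 237 + 67*61 = 237 + 4087 = 4324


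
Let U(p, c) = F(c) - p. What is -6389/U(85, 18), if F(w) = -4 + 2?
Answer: 6389/87 ≈ 73.437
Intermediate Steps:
F(w) = -2
U(p, c) = -2 - p
-6389/U(85, 18) = -6389/(-2 - 1*85) = -6389/(-2 - 85) = -6389/(-87) = -6389*(-1/87) = 6389/87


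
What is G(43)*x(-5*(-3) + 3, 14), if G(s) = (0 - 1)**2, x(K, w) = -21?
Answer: -21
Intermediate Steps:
G(s) = 1 (G(s) = (-1)**2 = 1)
G(43)*x(-5*(-3) + 3, 14) = 1*(-21) = -21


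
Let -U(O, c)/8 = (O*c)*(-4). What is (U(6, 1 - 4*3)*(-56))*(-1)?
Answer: -118272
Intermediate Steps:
U(O, c) = 32*O*c (U(O, c) = -8*O*c*(-4) = -(-32)*O*c = 32*O*c)
(U(6, 1 - 4*3)*(-56))*(-1) = ((32*6*(1 - 4*3))*(-56))*(-1) = ((32*6*(1 - 12))*(-56))*(-1) = ((32*6*(-11))*(-56))*(-1) = -2112*(-56)*(-1) = 118272*(-1) = -118272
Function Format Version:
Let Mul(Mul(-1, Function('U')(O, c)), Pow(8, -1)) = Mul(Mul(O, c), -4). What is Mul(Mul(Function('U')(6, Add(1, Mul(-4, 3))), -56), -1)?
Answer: -118272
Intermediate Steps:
Function('U')(O, c) = Mul(32, O, c) (Function('U')(O, c) = Mul(-8, Mul(Mul(O, c), -4)) = Mul(-8, Mul(-4, O, c)) = Mul(32, O, c))
Mul(Mul(Function('U')(6, Add(1, Mul(-4, 3))), -56), -1) = Mul(Mul(Mul(32, 6, Add(1, Mul(-4, 3))), -56), -1) = Mul(Mul(Mul(32, 6, Add(1, -12)), -56), -1) = Mul(Mul(Mul(32, 6, -11), -56), -1) = Mul(Mul(-2112, -56), -1) = Mul(118272, -1) = -118272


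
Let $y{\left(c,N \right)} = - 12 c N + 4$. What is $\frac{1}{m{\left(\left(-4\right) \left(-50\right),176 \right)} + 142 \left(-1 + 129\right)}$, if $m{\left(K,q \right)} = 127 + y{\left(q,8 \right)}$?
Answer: $\frac{1}{1411} \approx 0.00070872$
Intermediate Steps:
$y{\left(c,N \right)} = 4 - 12 N c$ ($y{\left(c,N \right)} = - 12 N c + 4 = 4 - 12 N c$)
$m{\left(K,q \right)} = 131 - 96 q$ ($m{\left(K,q \right)} = 127 + \left(4 - 96 q\right) = 127 - \left(-4 + 96 q\right) = 131 - 96 q$)
$\frac{1}{m{\left(\left(-4\right) \left(-50\right),176 \right)} + 142 \left(-1 + 129\right)} = \frac{1}{\left(131 - 16896\right) + 142 \left(-1 + 129\right)} = \frac{1}{\left(131 - 16896\right) + 142 \cdot 128} = \frac{1}{-16765 + 18176} = \frac{1}{1411}$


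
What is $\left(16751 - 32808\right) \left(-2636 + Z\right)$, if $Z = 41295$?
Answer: $-620747563$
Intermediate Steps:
$\left(16751 - 32808\right) \left(-2636 + Z\right) = \left(16751 - 32808\right) \left(-2636 + 41295\right) = \left(-16057\right) 38659 = -620747563$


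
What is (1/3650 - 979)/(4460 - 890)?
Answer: -210197/766500 ≈ -0.27423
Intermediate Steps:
(1/3650 - 979)/(4460 - 890) = (1/3650 - 979)/3570 = -3573349/3650*1/3570 = -210197/766500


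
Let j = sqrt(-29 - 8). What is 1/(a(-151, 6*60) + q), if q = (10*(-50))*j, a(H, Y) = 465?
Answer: 93/1893245 + 20*I*sqrt(37)/378649 ≈ 4.9122e-5 + 0.00032129*I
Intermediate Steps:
j = I*sqrt(37) (j = sqrt(-37) = I*sqrt(37) ≈ 6.0828*I)
q = -500*I*sqrt(37) (q = (10*(-50))*(I*sqrt(37)) = -500*I*sqrt(37) ≈ -3041.4*I)
1/(a(-151, 6*60) + q) = 1/(465 - 500*I*sqrt(37))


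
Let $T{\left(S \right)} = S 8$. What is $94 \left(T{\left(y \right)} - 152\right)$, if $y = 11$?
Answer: $-6016$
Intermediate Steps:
$T{\left(S \right)} = 8 S$
$94 \left(T{\left(y \right)} - 152\right) = 94 \left(8 \cdot 11 - 152\right) = 94 \left(88 - 152\right) = 94 \left(-64\right) = -6016$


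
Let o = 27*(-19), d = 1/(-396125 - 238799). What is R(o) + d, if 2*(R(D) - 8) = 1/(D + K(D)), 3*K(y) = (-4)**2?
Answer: 7734960107/966989252 ≈ 7.9990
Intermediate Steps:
K(y) = 16/3 (K(y) = (1/3)*(-4)**2 = (1/3)*16 = 16/3)
d = -1/634924 (d = 1/(-634924) = -1/634924 ≈ -1.5750e-6)
o = -513
R(D) = 8 + 1/(2*(16/3 + D)) (R(D) = 8 + 1/(2*(D + 16/3)) = 8 + 1/(2*(16/3 + D)))
R(o) + d = (259 + 48*(-513))/(2*(16 + 3*(-513))) - 1/634924 = (259 - 24624)/(2*(16 - 1539)) - 1/634924 = (1/2)*(-24365)/(-1523) - 1/634924 = (1/2)*(-1/1523)*(-24365) - 1/634924 = 24365/3046 - 1/634924 = 7734960107/966989252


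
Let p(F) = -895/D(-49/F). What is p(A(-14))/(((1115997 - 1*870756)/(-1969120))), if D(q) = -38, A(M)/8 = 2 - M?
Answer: -28425200/150309 ≈ -189.11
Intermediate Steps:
A(M) = 16 - 8*M (A(M) = 8*(2 - M) = 16 - 8*M)
p(F) = 895/38 (p(F) = -895/(-38) = -895*(-1/38) = 895/38)
p(A(-14))/(((1115997 - 1*870756)/(-1969120))) = 895/(38*(((1115997 - 1*870756)/(-1969120)))) = 895/(38*(((1115997 - 870756)*(-1/1969120)))) = 895/(38*((245241*(-1/1969120)))) = 895/(38*(-7911/63520)) = (895/38)*(-63520/7911) = -28425200/150309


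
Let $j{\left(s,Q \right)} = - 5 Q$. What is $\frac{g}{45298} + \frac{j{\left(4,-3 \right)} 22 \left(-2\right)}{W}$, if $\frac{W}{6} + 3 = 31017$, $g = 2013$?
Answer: $\frac{2611291}{63857826} \approx 0.040892$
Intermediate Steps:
$W = 186084$ ($W = -18 + 6 \cdot 31017 = -18 + 186102 = 186084$)
$\frac{g}{45298} + \frac{j{\left(4,-3 \right)} 22 \left(-2\right)}{W} = \frac{2013}{45298} + \frac{\left(-5\right) \left(-3\right) 22 \left(-2\right)}{186084} = 2013 \cdot \frac{1}{45298} + 15 \cdot 22 \left(-2\right) \frac{1}{186084} = \frac{183}{4118} + 330 \left(-2\right) \frac{1}{186084} = \frac{183}{4118} - \frac{55}{15507} = \frac{2611291}{63857826}$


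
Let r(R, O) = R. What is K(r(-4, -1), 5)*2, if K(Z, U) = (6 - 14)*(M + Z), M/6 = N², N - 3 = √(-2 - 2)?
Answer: -416 - 1152*I ≈ -416.0 - 1152.0*I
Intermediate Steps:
N = 3 + 2*I (N = 3 + √(-2 - 2) = 3 + √(-4) = 3 + 2*I ≈ 3.0 + 2.0*I)
M = 6*(3 + 2*I)² ≈ 30.0 + 72.0*I
K(Z, U) = -240 - 576*I - 8*Z (K(Z, U) = (6 - 14)*((30 + 72*I) + Z) = -8*(30 + Z + 72*I) = -240 - 576*I - 8*Z)
K(r(-4, -1), 5)*2 = (-240 - 576*I - 8*(-4))*2 = (-240 - 576*I + 32)*2 = (-208 - 576*I)*2 = -416 - 1152*I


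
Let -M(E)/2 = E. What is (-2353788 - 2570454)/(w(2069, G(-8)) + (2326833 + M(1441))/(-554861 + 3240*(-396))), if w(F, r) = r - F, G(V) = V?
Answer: 1508378216007/636607388 ≈ 2369.4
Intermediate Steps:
M(E) = -2*E
(-2353788 - 2570454)/(w(2069, G(-8)) + (2326833 + M(1441))/(-554861 + 3240*(-396))) = (-2353788 - 2570454)/((-8 - 1*2069) + (2326833 - 2*1441)/(-554861 + 3240*(-396))) = -4924242/((-8 - 2069) + (2326833 - 2882)/(-554861 - 1283040)) = -4924242/(-2077 + 2323951/(-1837901)) = -4924242/(-2077 + 2323951*(-1/1837901)) = -4924242/(-2077 - 2323951/1837901) = -4924242/(-3819644328/1837901) = -4924242*(-1837901/3819644328) = 1508378216007/636607388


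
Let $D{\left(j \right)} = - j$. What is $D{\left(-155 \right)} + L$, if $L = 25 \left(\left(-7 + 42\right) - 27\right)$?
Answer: $355$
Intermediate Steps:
$L = 200$ ($L = 25 \left(35 - 27\right) = 25 \cdot 8 = 200$)
$D{\left(-155 \right)} + L = \left(-1\right) \left(-155\right) + 200 = 155 + 200 = 355$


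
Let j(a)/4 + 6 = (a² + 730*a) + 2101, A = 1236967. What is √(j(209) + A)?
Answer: √2030351 ≈ 1424.9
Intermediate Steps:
j(a) = 8380 + 4*a² + 2920*a (j(a) = -24 + 4*((a² + 730*a) + 2101) = -24 + 4*(2101 + a² + 730*a) = -24 + (8404 + 4*a² + 2920*a) = 8380 + 4*a² + 2920*a)
√(j(209) + A) = √((8380 + 4*209² + 2920*209) + 1236967) = √((8380 + 4*43681 + 610280) + 1236967) = √((8380 + 174724 + 610280) + 1236967) = √(793384 + 1236967) = √2030351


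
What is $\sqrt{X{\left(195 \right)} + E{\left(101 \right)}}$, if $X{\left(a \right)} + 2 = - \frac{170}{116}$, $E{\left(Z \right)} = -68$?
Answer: $\frac{i \sqrt{240410}}{58} \approx 8.4537 i$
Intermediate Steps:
$X{\left(a \right)} = - \frac{201}{58}$ ($X{\left(a \right)} = -2 - \frac{170}{116} = -2 - \frac{85}{58} = - \frac{201}{58}$)
$\sqrt{X{\left(195 \right)} + E{\left(101 \right)}} = \sqrt{- \frac{201}{58} - 68} = \sqrt{- \frac{4145}{58}} = \frac{i \sqrt{240410}}{58}$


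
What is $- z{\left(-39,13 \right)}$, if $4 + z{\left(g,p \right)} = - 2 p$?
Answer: $30$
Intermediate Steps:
$z{\left(g,p \right)} = -4 - 2 p$
$- z{\left(-39,13 \right)} = - (-4 - 26) = \left(-1\right) \left(-30\right) = 30$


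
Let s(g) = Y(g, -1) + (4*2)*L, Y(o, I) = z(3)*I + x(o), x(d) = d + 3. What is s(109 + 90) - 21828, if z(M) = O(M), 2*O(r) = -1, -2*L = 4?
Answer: -43283/2 ≈ -21642.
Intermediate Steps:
L = -2 (L = -½*4 = -2)
O(r) = -½ (O(r) = (½)*(-1) = -½)
z(M) = -½
x(d) = 3 + d
Y(o, I) = 3 + o - I/2 (Y(o, I) = -I/2 + (3 + o) = 3 + o - I/2)
s(g) = -25/2 + g (s(g) = (3 + g - ½*(-1)) + (4*2)*(-2) = (3 + g + ½) + 8*(-2) = (7/2 + g) - 16 = -25/2 + g)
s(109 + 90) - 21828 = (-25/2 + (109 + 90)) - 21828 = (-25/2 + 199) - 21828 = 373/2 - 21828 = -43283/2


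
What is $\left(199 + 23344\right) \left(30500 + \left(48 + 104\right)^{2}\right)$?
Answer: $1261998972$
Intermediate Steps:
$\left(199 + 23344\right) \left(30500 + \left(48 + 104\right)^{2}\right) = 23543 \left(30500 + 152^{2}\right) = 23543 \left(30500 + 23104\right) = 23543 \cdot 53604 = 1261998972$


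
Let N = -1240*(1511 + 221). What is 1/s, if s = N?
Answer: -1/2147680 ≈ -4.6562e-7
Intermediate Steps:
N = -2147680 (N = -1240*1732 = -2147680)
s = -2147680
1/s = 1/(-2147680) = -1/2147680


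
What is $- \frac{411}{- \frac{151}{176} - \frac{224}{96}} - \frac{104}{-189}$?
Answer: $\frac{41189752}{318465} \approx 129.34$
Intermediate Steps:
$- \frac{411}{- \frac{151}{176} - \frac{224}{96}} - \frac{104}{-189} = - \frac{411}{\left(-151\right) \frac{1}{176} - \frac{7}{3}} - - \frac{104}{189} = - \frac{411}{- \frac{151}{176} - \frac{7}{3}} + \frac{104}{189} = - \frac{411}{- \frac{1685}{528}} + \frac{104}{189} = \left(-411\right) \left(- \frac{528}{1685}\right) + \frac{104}{189} = \frac{217008}{1685} + \frac{104}{189} = \frac{41189752}{318465}$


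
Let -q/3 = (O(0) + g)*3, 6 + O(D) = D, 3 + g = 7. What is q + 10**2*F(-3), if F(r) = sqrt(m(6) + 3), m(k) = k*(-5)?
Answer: 18 + 300*I*sqrt(3) ≈ 18.0 + 519.62*I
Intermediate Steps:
g = 4 (g = -3 + 7 = 4)
O(D) = -6 + D
m(k) = -5*k
q = 18 (q = -3*((-6 + 0) + 4)*3 = -3*(-6 + 4)*3 = -(-6)*3 = -3*(-6) = 18)
F(r) = 3*I*sqrt(3) (F(r) = sqrt(-5*6 + 3) = sqrt(-30 + 3) = sqrt(-27) = 3*I*sqrt(3))
q + 10**2*F(-3) = 18 + 10**2*(3*I*sqrt(3)) = 18 + 100*(3*I*sqrt(3)) = 18 + 300*I*sqrt(3)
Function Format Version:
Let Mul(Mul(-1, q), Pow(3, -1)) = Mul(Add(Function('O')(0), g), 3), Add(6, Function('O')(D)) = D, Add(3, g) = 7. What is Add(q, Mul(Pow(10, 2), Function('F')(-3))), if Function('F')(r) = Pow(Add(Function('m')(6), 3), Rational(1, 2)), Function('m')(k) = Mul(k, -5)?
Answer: Add(18, Mul(300, I, Pow(3, Rational(1, 2)))) ≈ Add(18.000, Mul(519.62, I))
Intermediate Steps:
g = 4 (g = Add(-3, 7) = 4)
Function('O')(D) = Add(-6, D)
Function('m')(k) = Mul(-5, k)
q = 18 (q = Mul(-3, Mul(Add(Add(-6, 0), 4), 3)) = Mul(-3, Mul(Add(-6, 4), 3)) = Mul(-3, Mul(-2, 3)) = Mul(-3, -6) = 18)
Function('F')(r) = Mul(3, I, Pow(3, Rational(1, 2))) (Function('F')(r) = Pow(Add(Mul(-5, 6), 3), Rational(1, 2)) = Pow(Add(-30, 3), Rational(1, 2)) = Pow(-27, Rational(1, 2)) = Mul(3, I, Pow(3, Rational(1, 2))))
Add(q, Mul(Pow(10, 2), Function('F')(-3))) = Add(18, Mul(Pow(10, 2), Mul(3, I, Pow(3, Rational(1, 2))))) = Add(18, Mul(100, Mul(3, I, Pow(3, Rational(1, 2))))) = Add(18, Mul(300, I, Pow(3, Rational(1, 2))))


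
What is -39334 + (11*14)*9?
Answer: -37948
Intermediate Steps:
-39334 + (11*14)*9 = -39334 + 154*9 = -39334 + 1386 = -37948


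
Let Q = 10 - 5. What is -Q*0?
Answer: 0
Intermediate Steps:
Q = 5
-Q*0 = -1*5*0 = -5*0 = 0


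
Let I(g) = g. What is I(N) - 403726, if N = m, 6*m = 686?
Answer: -1210835/3 ≈ -4.0361e+5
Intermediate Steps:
m = 343/3 (m = (⅙)*686 = 343/3 ≈ 114.33)
N = 343/3 ≈ 114.33
I(N) - 403726 = 343/3 - 403726 = -1210835/3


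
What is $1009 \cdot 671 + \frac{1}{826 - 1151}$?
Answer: $\frac{220037674}{325} \approx 6.7704 \cdot 10^{5}$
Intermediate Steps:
$1009 \cdot 671 + \frac{1}{826 - 1151} = 677039 + \frac{1}{-325} = 677039 - \frac{1}{325} = \frac{220037674}{325}$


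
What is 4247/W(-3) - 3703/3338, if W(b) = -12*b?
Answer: 7021589/60084 ≈ 116.86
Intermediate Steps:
4247/W(-3) - 3703/3338 = 4247/((-12*(-3))) - 3703/3338 = 4247/36 - 3703*1/3338 = 4247*(1/36) - 3703/3338 = 4247/36 - 3703/3338 = 7021589/60084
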